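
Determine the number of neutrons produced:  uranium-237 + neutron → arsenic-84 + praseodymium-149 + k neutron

5

Conserve mass number: 238 = 84 + 149 + k, so k = 238 − 233 = 5.
Check atomic number: 92 = 33 + 59 + 0 = 92. ✓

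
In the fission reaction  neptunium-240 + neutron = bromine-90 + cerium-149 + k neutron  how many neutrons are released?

Conserve mass number: 241 = 90 + 149 + k, so k = 241 − 239 = 2.
Check atomic number: 93 = 35 + 58 + 0 = 93. ✓

2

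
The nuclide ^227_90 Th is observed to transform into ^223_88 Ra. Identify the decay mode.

alpha decay

ΔA = 223 − 227 = -4; ΔZ = 88 − 90 = -2.
A drops by 4 and Z drops by 2 — the signature of alpha emission.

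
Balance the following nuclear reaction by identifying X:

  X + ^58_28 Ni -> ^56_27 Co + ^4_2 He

deuteron

Conserve mass number: A + 58 = 56 + 4, so A = 2.
Conserve atomic number: Z + 28 = 27 + 2, so Z = 1.
A = 2 and Z = 1 is ^2_1 H — a deuteron.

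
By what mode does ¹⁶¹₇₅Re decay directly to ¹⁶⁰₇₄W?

proton emission

ΔA = 160 − 161 = -1; ΔZ = 74 − 75 = -1.
A drops by 1 and Z drops by 1 — a proton was emitted.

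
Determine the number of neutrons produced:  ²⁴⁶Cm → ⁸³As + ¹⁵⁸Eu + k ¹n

5

Conserve mass number: 246 = 83 + 158 + k, so k = 246 − 241 = 5.
Check atomic number: 96 = 33 + 63 + 0 = 96. ✓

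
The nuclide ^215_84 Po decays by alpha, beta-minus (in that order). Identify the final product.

Bi-211

Start: (A, Z) = (215, 84).
After α: (211, 82).
After β⁻: (211, 83).
Z = 83 is bismuth.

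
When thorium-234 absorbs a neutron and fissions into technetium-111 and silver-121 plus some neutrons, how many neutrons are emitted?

Conserve mass number: 235 = 111 + 121 + k, so k = 235 − 232 = 3.
Check atomic number: 90 = 43 + 47 + 0 = 90. ✓

3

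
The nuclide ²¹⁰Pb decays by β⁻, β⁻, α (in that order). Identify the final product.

Start: (A, Z) = (210, 82).
After β⁻: (210, 83).
After β⁻: (210, 84).
After α: (206, 82).
Z = 82 is lead.

Pb-206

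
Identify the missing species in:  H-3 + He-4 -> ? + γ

Conserve mass number: 3 + 4 = A + 0, so A = 7.
Conserve atomic number: 1 + 2 = Z + 0, so Z = 3.
Z = 3 is lithium, so the species is Li-7.

Li-7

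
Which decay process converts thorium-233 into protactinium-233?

ΔA = 233 − 233 = 0; ΔZ = 91 − 90 = +1.
A is unchanged and Z rises by 1 — a neutron has become a proton (β⁻ decay).

beta-minus decay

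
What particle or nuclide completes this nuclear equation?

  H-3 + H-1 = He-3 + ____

Conserve mass number: 3 + 1 = 3 + A, so A = 1.
Conserve atomic number: 1 + 1 = 2 + Z, so Z = 0.
A = 1 and Z = 0 is n — a neutron.

neutron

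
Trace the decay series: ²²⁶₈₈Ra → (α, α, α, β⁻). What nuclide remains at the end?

Bi-214

Start: (A, Z) = (226, 88).
After α: (222, 86).
After α: (218, 84).
After α: (214, 82).
After β⁻: (214, 83).
Z = 83 is bismuth.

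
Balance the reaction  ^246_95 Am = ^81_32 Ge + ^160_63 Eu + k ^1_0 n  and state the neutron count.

5

Conserve mass number: 246 = 81 + 160 + k, so k = 246 − 241 = 5.
Check atomic number: 95 = 32 + 63 + 0 = 95. ✓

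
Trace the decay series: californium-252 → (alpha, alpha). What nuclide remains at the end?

Start: (A, Z) = (252, 98).
After α: (248, 96).
After α: (244, 94).
Z = 94 is plutonium.

Pu-244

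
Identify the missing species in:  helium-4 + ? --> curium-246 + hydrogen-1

Conserve mass number: 4 + A = 246 + 1, so A = 243.
Conserve atomic number: 2 + Z = 96 + 1, so Z = 95.
Z = 95 is americium, so the species is americium-243.

Am-243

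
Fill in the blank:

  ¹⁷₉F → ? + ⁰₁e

Conserve mass number: 17 = A + 0, so A = 17.
Conserve atomic number: 9 = Z + 1, so Z = 8.
Z = 8 is oxygen, so the species is ¹⁷₈O.

O-17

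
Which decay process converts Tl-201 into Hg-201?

beta-plus decay or electron capture

ΔA = 201 − 201 = 0; ΔZ = 80 − 81 = -1.
A is unchanged and Z drops by 1 — a proton has become a neutron (β⁺ emission or electron capture).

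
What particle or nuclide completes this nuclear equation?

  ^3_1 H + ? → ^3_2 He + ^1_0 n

Conserve mass number: 3 + A = 3 + 1, so A = 1.
Conserve atomic number: 1 + Z = 2 + 0, so Z = 1.
A = 1 and Z = 1 is ^1_1 H — a proton.

proton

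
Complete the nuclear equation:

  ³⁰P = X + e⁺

Conserve mass number: 30 = A + 0, so A = 30.
Conserve atomic number: 15 = Z + 1, so Z = 14.
Z = 14 is silicon, so the species is ³⁰Si.

Si-30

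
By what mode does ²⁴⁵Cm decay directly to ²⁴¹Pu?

alpha decay

ΔA = 241 − 245 = -4; ΔZ = 94 − 96 = -2.
A drops by 4 and Z drops by 2 — the signature of alpha emission.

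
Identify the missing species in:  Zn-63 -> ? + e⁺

Conserve mass number: 63 = A + 0, so A = 63.
Conserve atomic number: 30 = Z + 1, so Z = 29.
Z = 29 is copper, so the species is Cu-63.

Cu-63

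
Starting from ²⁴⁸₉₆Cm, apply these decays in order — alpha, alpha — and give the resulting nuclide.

Start: (A, Z) = (248, 96).
After α: (244, 94).
After α: (240, 92).
Z = 92 is uranium.

U-240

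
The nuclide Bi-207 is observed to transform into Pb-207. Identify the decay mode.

ΔA = 207 − 207 = 0; ΔZ = 82 − 83 = -1.
A is unchanged and Z drops by 1 — a proton has become a neutron (β⁺ emission or electron capture).

beta-plus decay or electron capture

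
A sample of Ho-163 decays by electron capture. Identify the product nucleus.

Electron capture: mass number changes by +0, atomic number by -1.
A: 163 = 163; Z: 67 − 1 = 66.
Z = 66 is dysprosium, so the daughter is Dy-163.

Dy-163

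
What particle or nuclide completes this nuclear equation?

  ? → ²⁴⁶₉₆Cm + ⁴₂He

Cf-250

Conserve mass number: A = 246 + 4, so A = 250.
Conserve atomic number: Z = 96 + 2, so Z = 98.
Z = 98 is californium, so the species is ²⁵⁰₉₈Cf.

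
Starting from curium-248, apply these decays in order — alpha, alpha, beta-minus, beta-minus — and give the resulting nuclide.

Start: (A, Z) = (248, 96).
After α: (244, 94).
After α: (240, 92).
After β⁻: (240, 93).
After β⁻: (240, 94).
Z = 94 is plutonium.

Pu-240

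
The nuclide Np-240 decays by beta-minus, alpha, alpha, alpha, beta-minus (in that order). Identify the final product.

Start: (A, Z) = (240, 93).
After β⁻: (240, 94).
After α: (236, 92).
After α: (232, 90).
After α: (228, 88).
After β⁻: (228, 89).
Z = 89 is actinium.

Ac-228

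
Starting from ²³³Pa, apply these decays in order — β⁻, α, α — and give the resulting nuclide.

Start: (A, Z) = (233, 91).
After β⁻: (233, 92).
After α: (229, 90).
After α: (225, 88).
Z = 88 is radium.

Ra-225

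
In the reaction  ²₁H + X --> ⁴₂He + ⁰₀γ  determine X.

deuteron

Conserve mass number: 2 + A = 4 + 0, so A = 2.
Conserve atomic number: 1 + Z = 2 + 0, so Z = 1.
A = 2 and Z = 1 is ²₁H — a deuteron.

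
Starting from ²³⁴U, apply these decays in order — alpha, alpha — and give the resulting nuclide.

Start: (A, Z) = (234, 92).
After α: (230, 90).
After α: (226, 88).
Z = 88 is radium.

Ra-226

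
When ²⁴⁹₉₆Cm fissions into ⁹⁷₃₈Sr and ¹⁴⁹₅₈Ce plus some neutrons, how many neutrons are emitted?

3

Conserve mass number: 249 = 97 + 149 + k, so k = 249 − 246 = 3.
Check atomic number: 96 = 38 + 58 + 0 = 96. ✓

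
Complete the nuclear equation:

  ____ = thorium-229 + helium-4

U-233

Conserve mass number: A = 229 + 4, so A = 233.
Conserve atomic number: Z = 90 + 2, so Z = 92.
Z = 92 is uranium, so the species is uranium-233.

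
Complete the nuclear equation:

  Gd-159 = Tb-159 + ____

beta-minus particle

Conserve mass number: 159 = 159 + A, so A = 0.
Conserve atomic number: 64 = 65 + Z, so Z = -1.
A = 0 and Z = -1 is e⁻ — a beta-minus particle.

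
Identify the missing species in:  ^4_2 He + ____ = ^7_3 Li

Conserve mass number: 4 + A = 7, so A = 3.
Conserve atomic number: 2 + Z = 3, so Z = 1.
A = 3 and Z = 1 is ^3_1 H — a triton.

triton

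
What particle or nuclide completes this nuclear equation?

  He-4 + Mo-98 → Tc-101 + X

proton

Conserve mass number: 4 + 98 = 101 + A, so A = 1.
Conserve atomic number: 2 + 42 = 43 + Z, so Z = 1.
A = 1 and Z = 1 is H-1 — a proton.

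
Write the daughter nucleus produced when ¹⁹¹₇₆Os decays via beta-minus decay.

Beta-minus decay: mass number changes by +0, atomic number by +1.
A: 191 = 191; Z: 76 + 1 = 77.
Z = 77 is iridium, so the daughter is ¹⁹¹₇₇Ir.

Ir-191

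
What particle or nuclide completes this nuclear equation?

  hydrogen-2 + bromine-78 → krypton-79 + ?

neutron

Conserve mass number: 2 + 78 = 79 + A, so A = 1.
Conserve atomic number: 1 + 35 = 36 + Z, so Z = 0.
A = 1 and Z = 0 is neutron — a neutron.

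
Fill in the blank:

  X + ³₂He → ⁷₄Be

alpha particle

Conserve mass number: A + 3 = 7, so A = 4.
Conserve atomic number: Z + 2 = 4, so Z = 2.
A = 4 and Z = 2 is ⁴₂He — an alpha particle.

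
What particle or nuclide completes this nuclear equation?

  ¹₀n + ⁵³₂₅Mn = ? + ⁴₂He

V-50

Conserve mass number: 1 + 53 = A + 4, so A = 50.
Conserve atomic number: 0 + 25 = Z + 2, so Z = 23.
Z = 23 is vanadium, so the species is ⁵⁰₂₃V.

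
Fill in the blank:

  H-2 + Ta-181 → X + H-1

Conserve mass number: 2 + 181 = A + 1, so A = 182.
Conserve atomic number: 1 + 73 = Z + 1, so Z = 73.
Z = 73 is tantalum, so the species is Ta-182.

Ta-182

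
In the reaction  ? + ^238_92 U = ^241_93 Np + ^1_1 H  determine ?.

alpha particle

Conserve mass number: A + 238 = 241 + 1, so A = 4.
Conserve atomic number: Z + 92 = 93 + 1, so Z = 2.
A = 4 and Z = 2 is ^4_2 He — an alpha particle.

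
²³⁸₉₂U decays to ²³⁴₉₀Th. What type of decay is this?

alpha decay

ΔA = 234 − 238 = -4; ΔZ = 90 − 92 = -2.
A drops by 4 and Z drops by 2 — the signature of alpha emission.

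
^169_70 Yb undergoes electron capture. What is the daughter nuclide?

Electron capture: mass number changes by +0, atomic number by -1.
A: 169 = 169; Z: 70 − 1 = 69.
Z = 69 is thulium, so the daughter is ^169_69 Tm.

Tm-169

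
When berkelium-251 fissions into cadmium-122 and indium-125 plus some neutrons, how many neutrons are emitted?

4

Conserve mass number: 251 = 122 + 125 + k, so k = 251 − 247 = 4.
Check atomic number: 97 = 48 + 49 + 0 = 97. ✓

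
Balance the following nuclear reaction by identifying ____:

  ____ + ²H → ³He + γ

proton

Conserve mass number: A + 2 = 3 + 0, so A = 1.
Conserve atomic number: Z + 1 = 2 + 0, so Z = 1.
A = 1 and Z = 1 is ¹H — a proton.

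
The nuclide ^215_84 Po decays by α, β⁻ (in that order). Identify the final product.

Start: (A, Z) = (215, 84).
After α: (211, 82).
After β⁻: (211, 83).
Z = 83 is bismuth.

Bi-211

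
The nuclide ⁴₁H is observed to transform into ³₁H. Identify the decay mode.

ΔA = 3 − 4 = -1; ΔZ = 1 − 1 = +0.
A drops by 1 with Z unchanged — a neutron was emitted.

neutron emission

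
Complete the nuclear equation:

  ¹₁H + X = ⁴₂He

Conserve mass number: 1 + A = 4, so A = 3.
Conserve atomic number: 1 + Z = 2, so Z = 1.
A = 3 and Z = 1 is ³₁H — a triton.

triton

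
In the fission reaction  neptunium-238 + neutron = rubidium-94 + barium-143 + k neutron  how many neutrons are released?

Conserve mass number: 239 = 94 + 143 + k, so k = 239 − 237 = 2.
Check atomic number: 93 = 37 + 56 + 0 = 93. ✓

2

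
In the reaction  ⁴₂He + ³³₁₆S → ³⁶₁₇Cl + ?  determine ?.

proton

Conserve mass number: 4 + 33 = 36 + A, so A = 1.
Conserve atomic number: 2 + 16 = 17 + Z, so Z = 1.
A = 1 and Z = 1 is ¹₁H — a proton.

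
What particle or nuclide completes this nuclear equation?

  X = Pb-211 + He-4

Po-215

Conserve mass number: A = 211 + 4, so A = 215.
Conserve atomic number: Z = 82 + 2, so Z = 84.
Z = 84 is polonium, so the species is Po-215.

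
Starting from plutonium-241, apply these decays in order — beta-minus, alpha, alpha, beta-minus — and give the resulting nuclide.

Start: (A, Z) = (241, 94).
After β⁻: (241, 95).
After α: (237, 93).
After α: (233, 91).
After β⁻: (233, 92).
Z = 92 is uranium.

U-233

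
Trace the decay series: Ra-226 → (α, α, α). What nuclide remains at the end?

Pb-214

Start: (A, Z) = (226, 88).
After α: (222, 86).
After α: (218, 84).
After α: (214, 82).
Z = 82 is lead.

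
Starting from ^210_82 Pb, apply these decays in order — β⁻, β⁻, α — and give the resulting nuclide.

Pb-206

Start: (A, Z) = (210, 82).
After β⁻: (210, 83).
After β⁻: (210, 84).
After α: (206, 82).
Z = 82 is lead.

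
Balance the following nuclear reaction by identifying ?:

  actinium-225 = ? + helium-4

Fr-221

Conserve mass number: 225 = A + 4, so A = 221.
Conserve atomic number: 89 = Z + 2, so Z = 87.
Z = 87 is francium, so the species is francium-221.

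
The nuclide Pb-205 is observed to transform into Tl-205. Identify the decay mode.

beta-plus decay or electron capture

ΔA = 205 − 205 = 0; ΔZ = 81 − 82 = -1.
A is unchanged and Z drops by 1 — a proton has become a neutron (β⁺ emission or electron capture).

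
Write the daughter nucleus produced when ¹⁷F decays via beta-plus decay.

O-17

Beta-plus decay: mass number changes by +0, atomic number by -1.
A: 17 = 17; Z: 9 − 1 = 8.
Z = 8 is oxygen, so the daughter is ¹⁷O.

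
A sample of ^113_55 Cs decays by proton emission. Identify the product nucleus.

Proton emission: mass number changes by -1, atomic number by -1.
A: 113 − 1 = 112; Z: 55 − 1 = 54.
Z = 54 is xenon, so the daughter is ^112_54 Xe.

Xe-112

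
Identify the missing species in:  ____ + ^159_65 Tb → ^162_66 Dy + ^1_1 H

alpha particle

Conserve mass number: A + 159 = 162 + 1, so A = 4.
Conserve atomic number: Z + 65 = 66 + 1, so Z = 2.
A = 4 and Z = 2 is ^4_2 He — an alpha particle.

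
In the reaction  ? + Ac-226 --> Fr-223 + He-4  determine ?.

Conserve mass number: A + 226 = 223 + 4, so A = 1.
Conserve atomic number: Z + 89 = 87 + 2, so Z = 0.
A = 1 and Z = 0 is n — a neutron.

neutron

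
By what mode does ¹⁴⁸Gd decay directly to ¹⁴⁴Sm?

alpha decay

ΔA = 144 − 148 = -4; ΔZ = 62 − 64 = -2.
A drops by 4 and Z drops by 2 — the signature of alpha emission.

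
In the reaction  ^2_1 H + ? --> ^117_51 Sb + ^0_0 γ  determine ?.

Sn-115

Conserve mass number: 2 + A = 117 + 0, so A = 115.
Conserve atomic number: 1 + Z = 51 + 0, so Z = 50.
Z = 50 is tin, so the species is ^115_50 Sn.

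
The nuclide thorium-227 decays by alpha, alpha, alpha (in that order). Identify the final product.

Po-215

Start: (A, Z) = (227, 90).
After α: (223, 88).
After α: (219, 86).
After α: (215, 84).
Z = 84 is polonium.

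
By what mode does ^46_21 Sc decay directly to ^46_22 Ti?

beta-minus decay

ΔA = 46 − 46 = 0; ΔZ = 22 − 21 = +1.
A is unchanged and Z rises by 1 — a neutron has become a proton (β⁻ decay).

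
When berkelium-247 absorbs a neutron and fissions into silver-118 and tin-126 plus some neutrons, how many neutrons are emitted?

Conserve mass number: 248 = 118 + 126 + k, so k = 248 − 244 = 4.
Check atomic number: 97 = 47 + 50 + 0 = 97. ✓

4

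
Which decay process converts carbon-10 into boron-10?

ΔA = 10 − 10 = 0; ΔZ = 5 − 6 = -1.
A is unchanged and Z drops by 1 — a proton has become a neutron (β⁺ emission or electron capture).

beta-plus decay or electron capture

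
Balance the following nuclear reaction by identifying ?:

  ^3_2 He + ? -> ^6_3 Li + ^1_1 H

alpha particle

Conserve mass number: 3 + A = 6 + 1, so A = 4.
Conserve atomic number: 2 + Z = 3 + 1, so Z = 2.
A = 4 and Z = 2 is ^4_2 He — an alpha particle.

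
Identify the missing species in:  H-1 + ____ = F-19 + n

O-19

Conserve mass number: 1 + A = 19 + 1, so A = 19.
Conserve atomic number: 1 + Z = 9 + 0, so Z = 8.
Z = 8 is oxygen, so the species is O-19.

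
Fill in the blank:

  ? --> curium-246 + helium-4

Cf-250

Conserve mass number: A = 246 + 4, so A = 250.
Conserve atomic number: Z = 96 + 2, so Z = 98.
Z = 98 is californium, so the species is californium-250.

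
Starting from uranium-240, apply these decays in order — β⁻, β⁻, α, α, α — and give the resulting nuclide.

Ra-228

Start: (A, Z) = (240, 92).
After β⁻: (240, 93).
After β⁻: (240, 94).
After α: (236, 92).
After α: (232, 90).
After α: (228, 88).
Z = 88 is radium.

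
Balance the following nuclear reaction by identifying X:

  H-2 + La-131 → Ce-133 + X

gamma ray

Conserve mass number: 2 + 131 = 133 + A, so A = 0.
Conserve atomic number: 1 + 57 = 58 + Z, so Z = 0.
A = 0 and Z = 0 is γ — a gamma ray.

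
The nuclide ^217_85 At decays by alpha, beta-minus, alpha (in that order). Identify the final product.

Start: (A, Z) = (217, 85).
After α: (213, 83).
After β⁻: (213, 84).
After α: (209, 82).
Z = 82 is lead.

Pb-209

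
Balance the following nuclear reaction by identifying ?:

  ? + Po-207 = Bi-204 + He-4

Conserve mass number: A + 207 = 204 + 4, so A = 1.
Conserve atomic number: Z + 84 = 83 + 2, so Z = 1.
A = 1 and Z = 1 is H-1 — a proton.

proton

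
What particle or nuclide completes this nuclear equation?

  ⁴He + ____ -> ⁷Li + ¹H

alpha particle

Conserve mass number: 4 + A = 7 + 1, so A = 4.
Conserve atomic number: 2 + Z = 3 + 1, so Z = 2.
A = 4 and Z = 2 is ⁴He — an alpha particle.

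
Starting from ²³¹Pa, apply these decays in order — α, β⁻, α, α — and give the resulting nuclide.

Start: (A, Z) = (231, 91).
After α: (227, 89).
After β⁻: (227, 90).
After α: (223, 88).
After α: (219, 86).
Z = 86 is radon.

Rn-219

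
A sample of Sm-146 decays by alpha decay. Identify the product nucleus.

Nd-142

Alpha decay: mass number changes by -4, atomic number by -2.
A: 146 − 4 = 142; Z: 62 − 2 = 60.
Z = 60 is neodymium, so the daughter is Nd-142.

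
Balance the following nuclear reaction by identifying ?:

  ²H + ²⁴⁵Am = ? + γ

Cm-247

Conserve mass number: 2 + 245 = A + 0, so A = 247.
Conserve atomic number: 1 + 95 = Z + 0, so Z = 96.
Z = 96 is curium, so the species is ²⁴⁷Cm.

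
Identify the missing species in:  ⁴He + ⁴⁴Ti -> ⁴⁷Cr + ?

neutron

Conserve mass number: 4 + 44 = 47 + A, so A = 1.
Conserve atomic number: 2 + 22 = 24 + Z, so Z = 0.
A = 1 and Z = 0 is ¹n — a neutron.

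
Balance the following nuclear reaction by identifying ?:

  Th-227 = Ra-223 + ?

alpha particle

Conserve mass number: 227 = 223 + A, so A = 4.
Conserve atomic number: 90 = 88 + Z, so Z = 2.
A = 4 and Z = 2 is He-4 — an alpha particle.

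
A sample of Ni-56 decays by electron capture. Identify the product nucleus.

Co-56

Electron capture: mass number changes by +0, atomic number by -1.
A: 56 = 56; Z: 28 − 1 = 27.
Z = 27 is cobalt, so the daughter is Co-56.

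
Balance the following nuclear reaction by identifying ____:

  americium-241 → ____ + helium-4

Conserve mass number: 241 = A + 4, so A = 237.
Conserve atomic number: 95 = Z + 2, so Z = 93.
Z = 93 is neptunium, so the species is neptunium-237.

Np-237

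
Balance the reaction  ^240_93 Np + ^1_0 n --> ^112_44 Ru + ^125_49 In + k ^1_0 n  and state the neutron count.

4

Conserve mass number: 241 = 112 + 125 + k, so k = 241 − 237 = 4.
Check atomic number: 93 = 44 + 49 + 0 = 93. ✓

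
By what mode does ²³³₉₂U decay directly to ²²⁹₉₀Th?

alpha decay

ΔA = 229 − 233 = -4; ΔZ = 90 − 92 = -2.
A drops by 4 and Z drops by 2 — the signature of alpha emission.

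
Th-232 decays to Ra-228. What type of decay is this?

ΔA = 228 − 232 = -4; ΔZ = 88 − 90 = -2.
A drops by 4 and Z drops by 2 — the signature of alpha emission.

alpha decay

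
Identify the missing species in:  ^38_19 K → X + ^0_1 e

Conserve mass number: 38 = A + 0, so A = 38.
Conserve atomic number: 19 = Z + 1, so Z = 18.
Z = 18 is argon, so the species is ^38_18 Ar.

Ar-38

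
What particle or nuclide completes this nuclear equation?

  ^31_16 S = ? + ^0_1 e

Conserve mass number: 31 = A + 0, so A = 31.
Conserve atomic number: 16 = Z + 1, so Z = 15.
Z = 15 is phosphorus, so the species is ^31_15 P.

P-31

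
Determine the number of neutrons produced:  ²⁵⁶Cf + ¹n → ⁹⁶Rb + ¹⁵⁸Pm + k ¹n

Conserve mass number: 257 = 96 + 158 + k, so k = 257 − 254 = 3.
Check atomic number: 98 = 37 + 61 + 0 = 98. ✓

3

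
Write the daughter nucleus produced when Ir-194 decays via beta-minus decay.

Pt-194

Beta-minus decay: mass number changes by +0, atomic number by +1.
A: 194 = 194; Z: 77 + 1 = 78.
Z = 78 is platinum, so the daughter is Pt-194.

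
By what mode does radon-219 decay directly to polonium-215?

ΔA = 215 − 219 = -4; ΔZ = 84 − 86 = -2.
A drops by 4 and Z drops by 2 — the signature of alpha emission.

alpha decay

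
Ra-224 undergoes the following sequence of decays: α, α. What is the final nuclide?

Start: (A, Z) = (224, 88).
After α: (220, 86).
After α: (216, 84).
Z = 84 is polonium.

Po-216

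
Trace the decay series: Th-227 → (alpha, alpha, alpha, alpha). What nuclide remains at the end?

Start: (A, Z) = (227, 90).
After α: (223, 88).
After α: (219, 86).
After α: (215, 84).
After α: (211, 82).
Z = 82 is lead.

Pb-211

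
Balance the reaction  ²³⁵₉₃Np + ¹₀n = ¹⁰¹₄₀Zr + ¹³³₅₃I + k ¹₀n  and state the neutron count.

2

Conserve mass number: 236 = 101 + 133 + k, so k = 236 − 234 = 2.
Check atomic number: 93 = 40 + 53 + 0 = 93. ✓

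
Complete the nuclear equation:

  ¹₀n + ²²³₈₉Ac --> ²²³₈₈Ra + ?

Conserve mass number: 1 + 223 = 223 + A, so A = 1.
Conserve atomic number: 0 + 89 = 88 + Z, so Z = 1.
A = 1 and Z = 1 is ¹₁H — a proton.

proton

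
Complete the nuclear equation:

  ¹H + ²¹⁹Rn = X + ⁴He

Conserve mass number: 1 + 219 = A + 4, so A = 216.
Conserve atomic number: 1 + 86 = Z + 2, so Z = 85.
Z = 85 is astatine, so the species is ²¹⁶At.

At-216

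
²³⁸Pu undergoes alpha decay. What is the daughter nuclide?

Alpha decay: mass number changes by -4, atomic number by -2.
A: 238 − 4 = 234; Z: 94 − 2 = 92.
Z = 92 is uranium, so the daughter is ²³⁴U.

U-234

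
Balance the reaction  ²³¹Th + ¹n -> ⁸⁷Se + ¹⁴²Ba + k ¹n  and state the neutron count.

3

Conserve mass number: 232 = 87 + 142 + k, so k = 232 − 229 = 3.
Check atomic number: 90 = 34 + 56 + 0 = 90. ✓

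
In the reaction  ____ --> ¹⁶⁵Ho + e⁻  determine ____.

Conserve mass number: A = 165 + 0, so A = 165.
Conserve atomic number: Z = 67 − 1, so Z = 66.
Z = 66 is dysprosium, so the species is ¹⁶⁵Dy.

Dy-165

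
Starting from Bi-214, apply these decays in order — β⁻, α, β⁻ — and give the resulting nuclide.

Bi-210

Start: (A, Z) = (214, 83).
After β⁻: (214, 84).
After α: (210, 82).
After β⁻: (210, 83).
Z = 83 is bismuth.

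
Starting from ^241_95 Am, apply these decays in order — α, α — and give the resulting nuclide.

Pa-233

Start: (A, Z) = (241, 95).
After α: (237, 93).
After α: (233, 91).
Z = 91 is protactinium.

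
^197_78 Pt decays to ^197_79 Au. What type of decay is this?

beta-minus decay

ΔA = 197 − 197 = 0; ΔZ = 79 − 78 = +1.
A is unchanged and Z rises by 1 — a neutron has become a proton (β⁻ decay).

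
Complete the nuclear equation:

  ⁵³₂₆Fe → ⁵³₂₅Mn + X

positron

Conserve mass number: 53 = 53 + A, so A = 0.
Conserve atomic number: 26 = 25 + Z, so Z = 1.
A = 0 and Z = 1 is ⁰₁e — a positron.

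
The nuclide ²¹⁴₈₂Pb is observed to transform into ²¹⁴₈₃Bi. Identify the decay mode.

ΔA = 214 − 214 = 0; ΔZ = 83 − 82 = +1.
A is unchanged and Z rises by 1 — a neutron has become a proton (β⁻ decay).

beta-minus decay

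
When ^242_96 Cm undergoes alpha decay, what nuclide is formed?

Alpha decay: mass number changes by -4, atomic number by -2.
A: 242 − 4 = 238; Z: 96 − 2 = 94.
Z = 94 is plutonium, so the daughter is ^238_94 Pu.

Pu-238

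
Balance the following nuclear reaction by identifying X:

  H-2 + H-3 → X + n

He-4

Conserve mass number: 2 + 3 = A + 1, so A = 4.
Conserve atomic number: 1 + 1 = Z + 0, so Z = 2.
A = 4 and Z = 2 is He-4 — an alpha particle.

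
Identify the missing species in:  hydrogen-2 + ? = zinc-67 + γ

Conserve mass number: 2 + A = 67 + 0, so A = 65.
Conserve atomic number: 1 + Z = 30 + 0, so Z = 29.
Z = 29 is copper, so the species is copper-65.

Cu-65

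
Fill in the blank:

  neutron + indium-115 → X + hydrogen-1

Conserve mass number: 1 + 115 = A + 1, so A = 115.
Conserve atomic number: 0 + 49 = Z + 1, so Z = 48.
Z = 48 is cadmium, so the species is cadmium-115.

Cd-115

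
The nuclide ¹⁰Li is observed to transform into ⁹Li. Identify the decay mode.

ΔA = 9 − 10 = -1; ΔZ = 3 − 3 = +0.
A drops by 1 with Z unchanged — a neutron was emitted.

neutron emission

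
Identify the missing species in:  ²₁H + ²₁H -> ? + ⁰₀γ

Conserve mass number: 2 + 2 = A + 0, so A = 4.
Conserve atomic number: 1 + 1 = Z + 0, so Z = 2.
A = 4 and Z = 2 is ⁴₂He — an alpha particle.

He-4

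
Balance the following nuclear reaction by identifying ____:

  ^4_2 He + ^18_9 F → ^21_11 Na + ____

neutron

Conserve mass number: 4 + 18 = 21 + A, so A = 1.
Conserve atomic number: 2 + 9 = 11 + Z, so Z = 0.
A = 1 and Z = 0 is ^1_0 n — a neutron.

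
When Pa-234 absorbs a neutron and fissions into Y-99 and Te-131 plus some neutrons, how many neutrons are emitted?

Conserve mass number: 235 = 99 + 131 + k, so k = 235 − 230 = 5.
Check atomic number: 91 = 39 + 52 + 0 = 91. ✓

5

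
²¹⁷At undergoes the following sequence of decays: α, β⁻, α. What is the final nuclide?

Start: (A, Z) = (217, 85).
After α: (213, 83).
After β⁻: (213, 84).
After α: (209, 82).
Z = 82 is lead.

Pb-209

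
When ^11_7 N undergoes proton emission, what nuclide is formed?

C-10

Proton emission: mass number changes by -1, atomic number by -1.
A: 11 − 1 = 10; Z: 7 − 1 = 6.
Z = 6 is carbon, so the daughter is ^10_6 C.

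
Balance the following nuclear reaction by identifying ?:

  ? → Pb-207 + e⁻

Tl-207

Conserve mass number: A = 207 + 0, so A = 207.
Conserve atomic number: Z = 82 − 1, so Z = 81.
Z = 81 is thallium, so the species is Tl-207.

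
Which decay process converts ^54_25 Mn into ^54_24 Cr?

beta-plus decay or electron capture

ΔA = 54 − 54 = 0; ΔZ = 24 − 25 = -1.
A is unchanged and Z drops by 1 — a proton has become a neutron (β⁺ emission or electron capture).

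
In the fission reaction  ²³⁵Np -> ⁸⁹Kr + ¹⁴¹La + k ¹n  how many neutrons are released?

Conserve mass number: 235 = 89 + 141 + k, so k = 235 − 230 = 5.
Check atomic number: 93 = 36 + 57 + 0 = 93. ✓

5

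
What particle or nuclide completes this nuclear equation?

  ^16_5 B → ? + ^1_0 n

Conserve mass number: 16 = A + 1, so A = 15.
Conserve atomic number: 5 = Z + 0, so Z = 5.
Z = 5 is boron, so the species is ^15_5 B.

B-15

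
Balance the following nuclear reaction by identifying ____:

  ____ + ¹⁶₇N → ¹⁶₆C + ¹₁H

Conserve mass number: A + 16 = 16 + 1, so A = 1.
Conserve atomic number: Z + 7 = 6 + 1, so Z = 0.
A = 1 and Z = 0 is ¹₀n — a neutron.

neutron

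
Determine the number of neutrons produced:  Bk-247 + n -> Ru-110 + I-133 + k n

Conserve mass number: 248 = 110 + 133 + k, so k = 248 − 243 = 5.
Check atomic number: 97 = 44 + 53 + 0 = 97. ✓

5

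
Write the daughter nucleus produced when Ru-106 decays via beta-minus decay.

Rh-106

Beta-minus decay: mass number changes by +0, atomic number by +1.
A: 106 = 106; Z: 44 + 1 = 45.
Z = 45 is rhodium, so the daughter is Rh-106.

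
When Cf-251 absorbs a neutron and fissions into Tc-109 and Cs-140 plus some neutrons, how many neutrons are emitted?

3

Conserve mass number: 252 = 109 + 140 + k, so k = 252 − 249 = 3.
Check atomic number: 98 = 43 + 55 + 0 = 98. ✓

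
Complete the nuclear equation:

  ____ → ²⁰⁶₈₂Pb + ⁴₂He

Conserve mass number: A = 206 + 4, so A = 210.
Conserve atomic number: Z = 82 + 2, so Z = 84.
Z = 84 is polonium, so the species is ²¹⁰₈₄Po.

Po-210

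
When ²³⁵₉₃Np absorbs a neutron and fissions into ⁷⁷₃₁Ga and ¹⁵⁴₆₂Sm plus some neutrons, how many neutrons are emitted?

5

Conserve mass number: 236 = 77 + 154 + k, so k = 236 − 231 = 5.
Check atomic number: 93 = 31 + 62 + 0 = 93. ✓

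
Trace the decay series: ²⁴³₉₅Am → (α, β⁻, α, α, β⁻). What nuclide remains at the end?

Start: (A, Z) = (243, 95).
After α: (239, 93).
After β⁻: (239, 94).
After α: (235, 92).
After α: (231, 90).
After β⁻: (231, 91).
Z = 91 is protactinium.

Pa-231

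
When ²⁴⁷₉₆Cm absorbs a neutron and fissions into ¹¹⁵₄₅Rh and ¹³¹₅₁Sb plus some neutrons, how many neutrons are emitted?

Conserve mass number: 248 = 115 + 131 + k, so k = 248 − 246 = 2.
Check atomic number: 96 = 45 + 51 + 0 = 96. ✓

2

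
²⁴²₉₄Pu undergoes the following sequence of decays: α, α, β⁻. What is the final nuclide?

Start: (A, Z) = (242, 94).
After α: (238, 92).
After α: (234, 90).
After β⁻: (234, 91).
Z = 91 is protactinium.

Pa-234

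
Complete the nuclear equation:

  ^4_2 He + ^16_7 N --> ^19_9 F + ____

Conserve mass number: 4 + 16 = 19 + A, so A = 1.
Conserve atomic number: 2 + 7 = 9 + Z, so Z = 0.
A = 1 and Z = 0 is ^1_0 n — a neutron.

neutron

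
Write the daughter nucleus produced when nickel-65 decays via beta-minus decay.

Beta-minus decay: mass number changes by +0, atomic number by +1.
A: 65 = 65; Z: 28 + 1 = 29.
Z = 29 is copper, so the daughter is copper-65.

Cu-65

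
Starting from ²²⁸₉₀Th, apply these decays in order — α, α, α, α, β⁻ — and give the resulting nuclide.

Start: (A, Z) = (228, 90).
After α: (224, 88).
After α: (220, 86).
After α: (216, 84).
After α: (212, 82).
After β⁻: (212, 83).
Z = 83 is bismuth.

Bi-212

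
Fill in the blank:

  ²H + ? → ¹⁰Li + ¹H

Conserve mass number: 2 + A = 10 + 1, so A = 9.
Conserve atomic number: 1 + Z = 3 + 1, so Z = 3.
Z = 3 is lithium, so the species is ⁹Li.

Li-9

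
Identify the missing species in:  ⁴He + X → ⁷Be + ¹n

alpha particle

Conserve mass number: 4 + A = 7 + 1, so A = 4.
Conserve atomic number: 2 + Z = 4 + 0, so Z = 2.
A = 4 and Z = 2 is ⁴He — an alpha particle.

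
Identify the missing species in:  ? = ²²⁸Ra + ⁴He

Th-232

Conserve mass number: A = 228 + 4, so A = 232.
Conserve atomic number: Z = 88 + 2, so Z = 90.
Z = 90 is thorium, so the species is ²³²Th.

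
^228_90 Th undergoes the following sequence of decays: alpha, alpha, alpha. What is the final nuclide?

Start: (A, Z) = (228, 90).
After α: (224, 88).
After α: (220, 86).
After α: (216, 84).
Z = 84 is polonium.

Po-216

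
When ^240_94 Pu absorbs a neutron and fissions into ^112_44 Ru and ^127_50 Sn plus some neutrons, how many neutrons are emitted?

2

Conserve mass number: 241 = 112 + 127 + k, so k = 241 − 239 = 2.
Check atomic number: 94 = 44 + 50 + 0 = 94. ✓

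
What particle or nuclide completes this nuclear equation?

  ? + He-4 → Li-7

Conserve mass number: A + 4 = 7, so A = 3.
Conserve atomic number: Z + 2 = 3, so Z = 1.
A = 3 and Z = 1 is H-3 — a triton.

triton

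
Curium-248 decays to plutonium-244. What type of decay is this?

alpha decay

ΔA = 244 − 248 = -4; ΔZ = 94 − 96 = -2.
A drops by 4 and Z drops by 2 — the signature of alpha emission.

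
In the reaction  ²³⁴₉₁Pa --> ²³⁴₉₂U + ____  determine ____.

beta-minus particle

Conserve mass number: 234 = 234 + A, so A = 0.
Conserve atomic number: 91 = 92 + Z, so Z = -1.
A = 0 and Z = -1 is ⁰₋₁e — a beta-minus particle.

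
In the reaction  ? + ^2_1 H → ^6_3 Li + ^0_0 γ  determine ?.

alpha particle

Conserve mass number: A + 2 = 6 + 0, so A = 4.
Conserve atomic number: Z + 1 = 3 + 0, so Z = 2.
A = 4 and Z = 2 is ^4_2 He — an alpha particle.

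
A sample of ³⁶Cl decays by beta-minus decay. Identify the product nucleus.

Ar-36

Beta-minus decay: mass number changes by +0, atomic number by +1.
A: 36 = 36; Z: 17 + 1 = 18.
Z = 18 is argon, so the daughter is ³⁶Ar.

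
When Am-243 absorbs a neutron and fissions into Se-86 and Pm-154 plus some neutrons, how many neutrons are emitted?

4

Conserve mass number: 244 = 86 + 154 + k, so k = 244 − 240 = 4.
Check atomic number: 95 = 34 + 61 + 0 = 95. ✓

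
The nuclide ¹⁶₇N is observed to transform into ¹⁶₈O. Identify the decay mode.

ΔA = 16 − 16 = 0; ΔZ = 8 − 7 = +1.
A is unchanged and Z rises by 1 — a neutron has become a proton (β⁻ decay).

beta-minus decay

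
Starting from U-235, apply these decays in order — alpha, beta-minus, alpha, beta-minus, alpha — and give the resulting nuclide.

Ra-223

Start: (A, Z) = (235, 92).
After α: (231, 90).
After β⁻: (231, 91).
After α: (227, 89).
After β⁻: (227, 90).
After α: (223, 88).
Z = 88 is radium.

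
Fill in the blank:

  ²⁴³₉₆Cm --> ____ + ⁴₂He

Pu-239

Conserve mass number: 243 = A + 4, so A = 239.
Conserve atomic number: 96 = Z + 2, so Z = 94.
Z = 94 is plutonium, so the species is ²³⁹₉₄Pu.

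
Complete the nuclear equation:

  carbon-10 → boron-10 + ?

Conserve mass number: 10 = 10 + A, so A = 0.
Conserve atomic number: 6 = 5 + Z, so Z = 1.
A = 0 and Z = 1 is e⁺ — a positron.

positron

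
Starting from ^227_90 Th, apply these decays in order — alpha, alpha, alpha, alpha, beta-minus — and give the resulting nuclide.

Bi-211

Start: (A, Z) = (227, 90).
After α: (223, 88).
After α: (219, 86).
After α: (215, 84).
After α: (211, 82).
After β⁻: (211, 83).
Z = 83 is bismuth.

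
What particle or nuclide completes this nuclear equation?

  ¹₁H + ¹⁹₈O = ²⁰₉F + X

gamma ray

Conserve mass number: 1 + 19 = 20 + A, so A = 0.
Conserve atomic number: 1 + 8 = 9 + Z, so Z = 0.
A = 0 and Z = 0 is ⁰₀γ — a gamma ray.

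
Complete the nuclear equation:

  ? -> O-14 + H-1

F-15

Conserve mass number: A = 14 + 1, so A = 15.
Conserve atomic number: Z = 8 + 1, so Z = 9.
Z = 9 is fluorine, so the species is F-15.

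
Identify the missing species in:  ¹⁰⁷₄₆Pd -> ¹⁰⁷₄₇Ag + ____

beta-minus particle

Conserve mass number: 107 = 107 + A, so A = 0.
Conserve atomic number: 46 = 47 + Z, so Z = -1.
A = 0 and Z = -1 is ⁰₋₁e — a beta-minus particle.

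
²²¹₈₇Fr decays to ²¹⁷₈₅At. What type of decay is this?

alpha decay

ΔA = 217 − 221 = -4; ΔZ = 85 − 87 = -2.
A drops by 4 and Z drops by 2 — the signature of alpha emission.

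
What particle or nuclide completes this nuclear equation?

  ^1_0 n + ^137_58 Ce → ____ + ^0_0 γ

Ce-138

Conserve mass number: 1 + 137 = A + 0, so A = 138.
Conserve atomic number: 0 + 58 = Z + 0, so Z = 58.
Z = 58 is cerium, so the species is ^138_58 Ce.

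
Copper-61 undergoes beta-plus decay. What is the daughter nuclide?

Beta-plus decay: mass number changes by +0, atomic number by -1.
A: 61 = 61; Z: 29 − 1 = 28.
Z = 28 is nickel, so the daughter is nickel-61.

Ni-61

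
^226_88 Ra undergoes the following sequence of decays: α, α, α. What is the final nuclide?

Start: (A, Z) = (226, 88).
After α: (222, 86).
After α: (218, 84).
After α: (214, 82).
Z = 82 is lead.

Pb-214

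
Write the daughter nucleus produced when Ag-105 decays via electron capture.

Pd-105

Electron capture: mass number changes by +0, atomic number by -1.
A: 105 = 105; Z: 47 − 1 = 46.
Z = 46 is palladium, so the daughter is Pd-105.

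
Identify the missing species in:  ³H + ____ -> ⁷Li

alpha particle

Conserve mass number: 3 + A = 7, so A = 4.
Conserve atomic number: 1 + Z = 3, so Z = 2.
A = 4 and Z = 2 is ⁴He — an alpha particle.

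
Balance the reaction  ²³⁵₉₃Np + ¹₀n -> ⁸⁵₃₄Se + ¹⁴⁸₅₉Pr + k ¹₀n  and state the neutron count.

3

Conserve mass number: 236 = 85 + 148 + k, so k = 236 − 233 = 3.
Check atomic number: 93 = 34 + 59 + 0 = 93. ✓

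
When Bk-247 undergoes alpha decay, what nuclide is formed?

Alpha decay: mass number changes by -4, atomic number by -2.
A: 247 − 4 = 243; Z: 97 − 2 = 95.
Z = 95 is americium, so the daughter is Am-243.

Am-243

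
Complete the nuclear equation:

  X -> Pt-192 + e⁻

Ir-192

Conserve mass number: A = 192 + 0, so A = 192.
Conserve atomic number: Z = 78 − 1, so Z = 77.
Z = 77 is iridium, so the species is Ir-192.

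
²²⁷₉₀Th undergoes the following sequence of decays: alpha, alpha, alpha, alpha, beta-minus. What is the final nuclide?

Bi-211

Start: (A, Z) = (227, 90).
After α: (223, 88).
After α: (219, 86).
After α: (215, 84).
After α: (211, 82).
After β⁻: (211, 83).
Z = 83 is bismuth.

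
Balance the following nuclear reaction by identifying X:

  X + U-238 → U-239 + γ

Conserve mass number: A + 238 = 239 + 0, so A = 1.
Conserve atomic number: Z + 92 = 92 + 0, so Z = 0.
A = 1 and Z = 0 is n — a neutron.

neutron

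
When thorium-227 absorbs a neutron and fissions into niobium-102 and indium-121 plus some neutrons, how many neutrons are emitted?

Conserve mass number: 228 = 102 + 121 + k, so k = 228 − 223 = 5.
Check atomic number: 90 = 41 + 49 + 0 = 90. ✓

5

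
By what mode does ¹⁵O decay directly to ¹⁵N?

ΔA = 15 − 15 = 0; ΔZ = 7 − 8 = -1.
A is unchanged and Z drops by 1 — a proton has become a neutron (β⁺ emission or electron capture).

beta-plus decay or electron capture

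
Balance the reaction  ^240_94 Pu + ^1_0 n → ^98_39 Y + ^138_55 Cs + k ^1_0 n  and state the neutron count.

5

Conserve mass number: 241 = 98 + 138 + k, so k = 241 − 236 = 5.
Check atomic number: 94 = 39 + 55 + 0 = 94. ✓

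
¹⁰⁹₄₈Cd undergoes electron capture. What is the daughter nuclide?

Electron capture: mass number changes by +0, atomic number by -1.
A: 109 = 109; Z: 48 − 1 = 47.
Z = 47 is silver, so the daughter is ¹⁰⁹₄₇Ag.

Ag-109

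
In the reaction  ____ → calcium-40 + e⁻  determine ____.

K-40

Conserve mass number: A = 40 + 0, so A = 40.
Conserve atomic number: Z = 20 − 1, so Z = 19.
Z = 19 is potassium, so the species is potassium-40.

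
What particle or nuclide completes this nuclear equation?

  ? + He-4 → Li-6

deuteron

Conserve mass number: A + 4 = 6, so A = 2.
Conserve atomic number: Z + 2 = 3, so Z = 1.
A = 2 and Z = 1 is H-2 — a deuteron.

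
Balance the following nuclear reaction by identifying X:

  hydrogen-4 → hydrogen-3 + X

neutron

Conserve mass number: 4 = 3 + A, so A = 1.
Conserve atomic number: 1 = 1 + Z, so Z = 0.
A = 1 and Z = 0 is neutron — a neutron.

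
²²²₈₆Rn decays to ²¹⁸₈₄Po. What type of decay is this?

alpha decay

ΔA = 218 − 222 = -4; ΔZ = 84 − 86 = -2.
A drops by 4 and Z drops by 2 — the signature of alpha emission.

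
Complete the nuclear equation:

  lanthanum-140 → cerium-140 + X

beta-minus particle

Conserve mass number: 140 = 140 + A, so A = 0.
Conserve atomic number: 57 = 58 + Z, so Z = -1.
A = 0 and Z = -1 is e⁻ — a beta-minus particle.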